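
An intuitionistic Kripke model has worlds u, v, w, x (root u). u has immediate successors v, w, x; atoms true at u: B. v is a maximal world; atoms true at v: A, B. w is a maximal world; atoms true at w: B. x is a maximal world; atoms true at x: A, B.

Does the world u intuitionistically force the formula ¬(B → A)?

u ⊮ ¬(B → A) since v is accessible from u and v ⊩ B → A.
v ⊩ B → A: every world accessible from v that forces B (namely v) also forces A.

No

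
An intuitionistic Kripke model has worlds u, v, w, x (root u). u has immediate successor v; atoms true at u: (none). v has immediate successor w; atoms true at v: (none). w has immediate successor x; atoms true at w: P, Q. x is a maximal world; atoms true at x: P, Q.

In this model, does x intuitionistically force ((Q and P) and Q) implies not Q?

x does not force ((Q and P) and Q) implies not Q: already at x itself, x forces (Q and P) and Q but x does not force not Q.
x does not force not Q since x is accessible from x and x forces Q.

No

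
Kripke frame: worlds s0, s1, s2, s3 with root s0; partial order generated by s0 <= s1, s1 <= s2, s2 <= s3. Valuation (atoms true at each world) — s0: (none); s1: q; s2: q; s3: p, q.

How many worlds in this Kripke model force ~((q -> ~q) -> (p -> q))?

s0: does not force it — s0 ||-/- ~((q -> ~q) -> (p -> q)) since s0 is accessible from s0 and s0 ||- (q -> ~q) -> (p -> q).
s1: does not force it.
s2: does not force it.
s3: does not force it.
Worlds forcing the formula: { }.

0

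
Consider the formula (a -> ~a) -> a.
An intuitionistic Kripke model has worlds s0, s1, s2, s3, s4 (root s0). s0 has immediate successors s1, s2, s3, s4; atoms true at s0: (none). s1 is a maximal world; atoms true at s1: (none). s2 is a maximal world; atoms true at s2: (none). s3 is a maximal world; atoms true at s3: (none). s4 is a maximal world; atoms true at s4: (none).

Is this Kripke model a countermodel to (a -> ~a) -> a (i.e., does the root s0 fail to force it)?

s0 ||-/- (a -> ~a) -> a: already at s0 itself, s0 ||- a -> ~a but s0 ||-/- a.
s0 lacks atom a, so s0 ||-/- a.
So the root s0 does not force (a -> ~a) -> a; the model is a countermodel.

Yes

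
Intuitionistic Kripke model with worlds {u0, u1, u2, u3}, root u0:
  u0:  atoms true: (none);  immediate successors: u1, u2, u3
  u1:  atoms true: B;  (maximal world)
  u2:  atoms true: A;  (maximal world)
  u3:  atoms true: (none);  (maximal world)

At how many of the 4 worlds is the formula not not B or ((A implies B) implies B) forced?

u0: does not force it — u0 does not force not not B or ((A implies B) implies B): neither disjunct is forced at u0.
u1: forces it.
u2: forces it.
u3: does not force it.
Worlds forcing the formula: {u1, u2}.

2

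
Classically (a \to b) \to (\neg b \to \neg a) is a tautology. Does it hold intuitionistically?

This is the forward direction of contraposition, which is intuitionistically derivable.
Assume a \to b and \neg b. If a held then b would follow, contradicting \neg b; so \neg a.

Yes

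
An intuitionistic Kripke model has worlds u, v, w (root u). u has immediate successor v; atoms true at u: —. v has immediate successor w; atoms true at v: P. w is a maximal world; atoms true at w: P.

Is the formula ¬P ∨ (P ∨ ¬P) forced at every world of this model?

No

Not every world: u ⊮ ¬P ∨ (P ∨ ¬P).
u ⊮ ¬P ∨ (P ∨ ¬P): neither disjunct is forced at u.
u ⊮ ¬P since v is accessible from u and v ⊩ P.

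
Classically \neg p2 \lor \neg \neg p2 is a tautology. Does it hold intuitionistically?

No

This is the weak law of excluded middle, which is not intuitionistically valid.
A Kripke countermodel: worlds s0, s1, s2; order generated by s0 \le s1, s0 \le s2; atoms true at each world — s0:{}; s1:{p2}; s2:{}.
s0 \nVdash \neg p2 \lor \neg \neg p2: neither disjunct is forced at s0.
s0 \nVdash \neg p2 since s1 is accessible from s0 and s1 \Vdash p2.
So the root s0 does not force the formula.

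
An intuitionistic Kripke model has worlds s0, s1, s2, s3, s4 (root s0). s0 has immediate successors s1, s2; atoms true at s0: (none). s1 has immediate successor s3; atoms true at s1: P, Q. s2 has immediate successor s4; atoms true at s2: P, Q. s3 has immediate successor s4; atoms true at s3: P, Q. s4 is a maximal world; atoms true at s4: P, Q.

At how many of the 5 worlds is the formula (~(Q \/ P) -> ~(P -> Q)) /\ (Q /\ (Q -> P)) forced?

s0: does not force it — s0 ||-/- (~(Q \/ P) -> ~(P -> Q)) /\ (Q /\ (Q -> P)) since s0 fails Q /\ (Q -> P).
s1: forces it.
s2: forces it.
s3: forces it.
s4: forces it.
Worlds forcing the formula: {s1, s2, s3, s4}.

4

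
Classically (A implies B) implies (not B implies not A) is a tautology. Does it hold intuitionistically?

Yes

This is the forward direction of contraposition, which is intuitionistically derivable.
Assume A implies B and not B. If A held then B would follow, contradicting not B; so not A.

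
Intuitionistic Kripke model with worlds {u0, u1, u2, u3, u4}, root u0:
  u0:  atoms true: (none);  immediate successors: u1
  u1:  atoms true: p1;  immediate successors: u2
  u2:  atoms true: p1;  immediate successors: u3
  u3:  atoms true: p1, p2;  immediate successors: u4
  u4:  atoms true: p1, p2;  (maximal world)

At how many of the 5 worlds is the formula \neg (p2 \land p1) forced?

u0: does not force it — u0 \nVdash \neg (p2 \land p1) since u3 is accessible from u0 and u3 \Vdash p2 \land p1.
u1: does not force it — u1 \nVdash \neg (p2 \land p1) since u3 is accessible from u1 and u3 \Vdash p2 \land p1.
u2: does not force it.
u3: does not force it.
u4: does not force it.
Worlds forcing the formula: { }.

0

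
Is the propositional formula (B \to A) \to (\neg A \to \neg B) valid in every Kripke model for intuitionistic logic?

This is the forward direction of contraposition, which is intuitionistically derivable.
Assume B \to A and \neg A. If B held then A would follow, contradicting \neg A; so \neg B.

Yes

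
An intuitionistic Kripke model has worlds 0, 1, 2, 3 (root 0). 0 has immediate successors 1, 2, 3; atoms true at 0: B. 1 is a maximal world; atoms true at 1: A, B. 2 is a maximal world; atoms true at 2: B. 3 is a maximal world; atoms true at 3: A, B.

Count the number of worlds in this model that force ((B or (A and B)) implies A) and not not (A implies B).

2

0: does not force it — 0 does not force ((B or (A and B)) implies A) and not not (A implies B) since 0 fails (B or (A and B)) implies A.
1: forces it.
2: does not force it.
3: forces it.
Worlds forcing the formula: {1, 3}.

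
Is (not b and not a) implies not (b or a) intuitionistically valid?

Yes

This is a constructively valid De Morgan direction (conjunction of negations to negated disjunction), which is intuitionistically derivable.
If both not b and not a hold at a world, no accessible world forces b or forces a, so none forces b or a.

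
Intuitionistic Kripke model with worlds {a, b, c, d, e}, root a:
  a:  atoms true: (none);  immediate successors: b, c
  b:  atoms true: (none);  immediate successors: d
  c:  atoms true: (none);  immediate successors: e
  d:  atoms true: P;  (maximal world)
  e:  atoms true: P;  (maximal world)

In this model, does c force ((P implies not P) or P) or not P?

No

c does not force ((P implies not P) or P) or not P: neither disjunct is forced at c.
c does not force (P implies not P) or P: neither disjunct is forced at c.
c does not force P implies not P: at the accessible world e, e forces P but e does not force not P.
e does not force not P since e is accessible from e and e forces P.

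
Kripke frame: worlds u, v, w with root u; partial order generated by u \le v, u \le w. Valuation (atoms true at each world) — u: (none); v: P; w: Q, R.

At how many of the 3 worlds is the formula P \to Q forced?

u: does not force it — u \nVdash P \to Q: at the accessible world v, v \Vdash P but v \nVdash Q.
v: does not force it — v \nVdash P \to Q: already at v itself, v \Vdash P but v \nVdash Q.
w: forces it.
Worlds forcing the formula: {w}.

1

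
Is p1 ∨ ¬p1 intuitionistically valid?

No

This is the law of excluded middle, which is not intuitionistically valid.
A Kripke countermodel: worlds a, b; order generated by a ≤ b; atoms true at each world — a:{}; b:{p1}.
a ⊮ p1 ∨ ¬p1: neither disjunct is forced at a.
a lacks atom p1, so a ⊮ p1.
So the root a does not force the formula.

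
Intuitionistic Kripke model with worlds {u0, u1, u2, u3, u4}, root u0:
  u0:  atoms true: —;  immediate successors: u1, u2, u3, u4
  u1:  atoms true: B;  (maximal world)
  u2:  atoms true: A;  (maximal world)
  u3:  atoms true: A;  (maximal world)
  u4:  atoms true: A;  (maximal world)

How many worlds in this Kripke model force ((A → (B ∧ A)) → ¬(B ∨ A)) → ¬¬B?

1

u0: does not force it — u0 ⊮ ((A → (B ∧ A)) → ¬(B ∨ A)) → ¬¬B: at the accessible world u2, u2 ⊩ (A → (B ∧ A)) → ¬(B ∨ A) but u2 ⊮ ¬¬B.
u1: forces it.
u2: does not force it — u2 ⊮ ((A → (B ∧ A)) → ¬(B ∨ A)) → ¬¬B: already at u2 itself, u2 ⊩ (A → (B ∧ A)) → ¬(B ∨ A) but u2 ⊮ ¬¬B.
u3: does not force it — u3 ⊮ ((A → (B ∧ A)) → ¬(B ∨ A)) → ¬¬B: already at u3 itself, u3 ⊩ (A → (B ∧ A)) → ¬(B ∨ A) but u3 ⊮ ¬¬B.
u4: does not force it.
Worlds forcing the formula: {u1}.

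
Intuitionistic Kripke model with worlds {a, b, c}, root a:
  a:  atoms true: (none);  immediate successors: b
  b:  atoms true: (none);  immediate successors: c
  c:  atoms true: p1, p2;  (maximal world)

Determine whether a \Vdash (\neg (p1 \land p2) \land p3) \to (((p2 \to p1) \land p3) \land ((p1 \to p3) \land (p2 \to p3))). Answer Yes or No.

a \Vdash (\neg (p1 \land p2) \land p3) \to (((p2 \to p1) \land p3) \land ((p1 \to p3) \land (p2 \to p3))) vacuously: no world accessible from a forces the antecedent \neg (p1 \land p2) \land p3.

Yes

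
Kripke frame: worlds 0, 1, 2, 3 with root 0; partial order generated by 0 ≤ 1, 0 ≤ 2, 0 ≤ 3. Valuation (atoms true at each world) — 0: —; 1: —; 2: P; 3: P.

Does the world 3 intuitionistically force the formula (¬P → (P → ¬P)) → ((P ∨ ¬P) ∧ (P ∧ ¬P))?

3 ⊮ (¬P → (P → ¬P)) → ((P ∨ ¬P) ∧ (P ∧ ¬P)): already at 3 itself, 3 ⊩ ¬P → (P → ¬P) but 3 ⊮ (P ∨ ¬P) ∧ (P ∧ ¬P).
3 ⊮ (P ∨ ¬P) ∧ (P ∧ ¬P) since 3 fails P ∧ ¬P.

No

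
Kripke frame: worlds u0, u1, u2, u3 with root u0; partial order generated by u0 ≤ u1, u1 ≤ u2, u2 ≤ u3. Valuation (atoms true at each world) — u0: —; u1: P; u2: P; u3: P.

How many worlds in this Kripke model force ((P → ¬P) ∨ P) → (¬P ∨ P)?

u0: forces it.
u1: forces it.
u2: forces it.
u3: forces it.
Worlds forcing the formula: {u0, u1, u2, u3}.

4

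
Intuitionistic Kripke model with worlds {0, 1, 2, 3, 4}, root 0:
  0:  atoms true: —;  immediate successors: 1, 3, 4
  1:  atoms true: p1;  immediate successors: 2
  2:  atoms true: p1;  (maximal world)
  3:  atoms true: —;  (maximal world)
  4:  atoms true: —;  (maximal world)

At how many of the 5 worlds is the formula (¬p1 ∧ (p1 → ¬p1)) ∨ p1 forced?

0: does not force it — 0 ⊮ (¬p1 ∧ (p1 → ¬p1)) ∨ p1: neither disjunct is forced at 0.
1: forces it.
2: forces it.
3: forces it.
4: forces it.
Worlds forcing the formula: {1, 2, 3, 4}.

4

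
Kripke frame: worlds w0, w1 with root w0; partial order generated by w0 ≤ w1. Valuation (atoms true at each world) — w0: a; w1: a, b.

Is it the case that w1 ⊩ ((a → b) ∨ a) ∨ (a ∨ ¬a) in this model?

w1 ⊩ ((a → b) ∨ a) ∨ (a ∨ ¬a) via the disjunct (a → b) ∨ a.

Yes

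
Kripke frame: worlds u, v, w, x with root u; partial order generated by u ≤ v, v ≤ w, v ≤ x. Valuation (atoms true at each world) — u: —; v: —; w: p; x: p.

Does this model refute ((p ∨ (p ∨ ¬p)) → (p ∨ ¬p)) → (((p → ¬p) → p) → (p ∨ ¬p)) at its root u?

Yes

u ⊮ ((p ∨ (p ∨ ¬p)) → (p ∨ ¬p)) → (((p → ¬p) → p) → (p ∨ ¬p)): already at u itself, u ⊩ (p ∨ (p ∨ ¬p)) → (p ∨ ¬p) but u ⊮ ((p → ¬p) → p) → (p ∨ ¬p).
u ⊮ ((p → ¬p) → p) → (p ∨ ¬p): already at u itself, u ⊩ (p → ¬p) → p but u ⊮ p ∨ ¬p.
u ⊮ p ∨ ¬p: neither disjunct is forced at u.
u lacks atom p, so u ⊮ p.
So the root u does not force ((p ∨ (p ∨ ¬p)) → (p ∨ ¬p)) → (((p → ¬p) → p) → (p ∨ ¬p)); the model is a countermodel.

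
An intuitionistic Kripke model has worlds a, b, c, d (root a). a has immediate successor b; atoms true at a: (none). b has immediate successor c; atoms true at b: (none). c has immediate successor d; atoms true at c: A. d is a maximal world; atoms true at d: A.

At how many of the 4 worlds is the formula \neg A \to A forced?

4

a: forces it.
b: forces it.
c: forces it.
d: forces it.
Worlds forcing the formula: {a, b, c, d}.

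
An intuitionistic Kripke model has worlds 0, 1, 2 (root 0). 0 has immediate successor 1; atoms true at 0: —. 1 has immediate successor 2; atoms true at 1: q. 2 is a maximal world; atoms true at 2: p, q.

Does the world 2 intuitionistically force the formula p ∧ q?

2 ⊩ p ∧ q since 2 forces both conjuncts.

Yes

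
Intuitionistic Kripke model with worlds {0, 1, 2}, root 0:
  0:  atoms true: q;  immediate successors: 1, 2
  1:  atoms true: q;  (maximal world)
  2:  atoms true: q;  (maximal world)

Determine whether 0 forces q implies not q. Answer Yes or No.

0 does not force q implies not q: already at 0 itself, 0 forces q but 0 does not force not q.
0 does not force not q since 0 is accessible from 0 and 0 forces q.

No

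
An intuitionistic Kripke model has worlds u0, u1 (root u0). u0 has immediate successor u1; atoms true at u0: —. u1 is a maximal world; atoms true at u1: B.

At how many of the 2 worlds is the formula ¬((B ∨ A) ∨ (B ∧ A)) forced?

u0: does not force it — u0 ⊮ ¬((B ∨ A) ∨ (B ∧ A)) since u1 is accessible from u0 and u1 ⊩ (B ∨ A) ∨ (B ∧ A).
u1: does not force it — u1 ⊮ ¬((B ∨ A) ∨ (B ∧ A)) since u1 is accessible from u1 and u1 ⊩ (B ∨ A) ∨ (B ∧ A).
Worlds forcing the formula: { }.

0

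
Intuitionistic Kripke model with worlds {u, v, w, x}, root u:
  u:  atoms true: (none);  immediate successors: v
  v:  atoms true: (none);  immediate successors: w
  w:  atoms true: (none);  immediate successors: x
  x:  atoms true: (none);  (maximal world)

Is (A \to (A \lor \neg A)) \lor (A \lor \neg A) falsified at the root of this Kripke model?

u \Vdash (A \to (A \lor \neg A)) \lor (A \lor \neg A) via the disjunct A \to (A \lor \neg A).
So the root u forces (A \to (A \lor \neg A)) \lor (A \lor \neg A); the model is not a countermodel.

No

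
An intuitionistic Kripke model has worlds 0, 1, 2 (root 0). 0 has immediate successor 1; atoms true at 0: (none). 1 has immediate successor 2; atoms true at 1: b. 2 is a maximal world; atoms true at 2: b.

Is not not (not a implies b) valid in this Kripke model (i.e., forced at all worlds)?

Yes

0 forces not not (not a implies b): no world accessible from 0 forces not (not a implies b).
Since the root 0 forces not not (not a implies b) and forcing is persistent (monotone upward), every world forces it.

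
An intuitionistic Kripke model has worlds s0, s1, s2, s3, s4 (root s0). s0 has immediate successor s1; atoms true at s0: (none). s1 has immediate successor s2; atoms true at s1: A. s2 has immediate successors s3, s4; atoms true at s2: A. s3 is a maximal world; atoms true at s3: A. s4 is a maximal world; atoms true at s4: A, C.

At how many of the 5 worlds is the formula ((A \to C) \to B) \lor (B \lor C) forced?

2

s0: does not force it — s0 \nVdash ((A \to C) \to B) \lor (B \lor C): neither disjunct is forced at s0.
s1: does not force it.
s2: does not force it.
s3: forces it.
s4: forces it.
Worlds forcing the formula: {s3, s4}.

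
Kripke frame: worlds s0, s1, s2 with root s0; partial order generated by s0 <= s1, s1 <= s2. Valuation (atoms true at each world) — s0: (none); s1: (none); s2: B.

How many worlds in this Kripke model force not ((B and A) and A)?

3

s0: forces it.
s1: forces it.
s2: forces it.
Worlds forcing the formula: {s0, s1, s2}.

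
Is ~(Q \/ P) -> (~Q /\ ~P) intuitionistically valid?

Yes

This is a constructively valid De Morgan direction (negated disjunction to conjunction of negations), which is intuitionistically derivable.
From ~(Q \/ P): if Q held then Q \/ P would, contradiction — so ~Q; similarly ~P.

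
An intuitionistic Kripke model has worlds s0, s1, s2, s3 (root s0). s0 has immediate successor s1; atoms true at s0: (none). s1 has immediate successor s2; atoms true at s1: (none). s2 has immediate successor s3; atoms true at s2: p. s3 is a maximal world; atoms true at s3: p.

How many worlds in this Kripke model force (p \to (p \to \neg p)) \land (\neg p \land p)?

0

s0: does not force it — s0 \nVdash (p \to (p \to \neg p)) \land (\neg p \land p) since s0 fails p \to (p \to \neg p).
s1: does not force it.
s2: does not force it.
s3: does not force it.
Worlds forcing the formula: { }.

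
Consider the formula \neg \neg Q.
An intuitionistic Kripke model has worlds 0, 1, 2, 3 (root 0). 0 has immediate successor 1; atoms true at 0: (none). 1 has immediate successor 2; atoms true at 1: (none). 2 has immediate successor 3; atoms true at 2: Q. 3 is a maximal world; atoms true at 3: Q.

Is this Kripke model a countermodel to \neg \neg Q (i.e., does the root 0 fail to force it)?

No

0 \Vdash \neg \neg Q: no world accessible from 0 forces \neg Q.
So the root 0 forces \neg \neg Q; the model is not a countermodel.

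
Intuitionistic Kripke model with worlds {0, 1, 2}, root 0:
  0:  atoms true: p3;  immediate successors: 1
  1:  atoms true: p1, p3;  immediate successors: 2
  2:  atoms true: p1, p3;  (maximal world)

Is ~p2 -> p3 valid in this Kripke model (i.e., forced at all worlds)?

Yes

0 ||- ~p2 -> p3: every world accessible from 0 that forces ~p2 (namely 0, 1, 2) also forces p3.
Since the root 0 forces ~p2 -> p3 and forcing is persistent (monotone upward), every world forces it.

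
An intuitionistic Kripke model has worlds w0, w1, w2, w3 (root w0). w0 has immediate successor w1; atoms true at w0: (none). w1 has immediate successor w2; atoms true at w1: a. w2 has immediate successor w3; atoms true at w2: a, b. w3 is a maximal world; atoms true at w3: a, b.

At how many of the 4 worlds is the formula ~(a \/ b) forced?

w0: does not force it — w0 ||-/- ~(a \/ b) since w1 is accessible from w0 and w1 ||- a \/ b.
w1: does not force it — w1 ||-/- ~(a \/ b) since w1 is accessible from w1 and w1 ||- a \/ b.
w2: does not force it.
w3: does not force it.
Worlds forcing the formula: { }.

0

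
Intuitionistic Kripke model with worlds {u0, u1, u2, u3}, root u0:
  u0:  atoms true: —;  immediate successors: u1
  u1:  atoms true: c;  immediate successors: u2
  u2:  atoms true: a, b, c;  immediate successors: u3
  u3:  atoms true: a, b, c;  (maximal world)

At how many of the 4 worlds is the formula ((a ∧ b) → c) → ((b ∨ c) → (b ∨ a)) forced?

2

u0: does not force it — u0 ⊮ ((a ∧ b) → c) → ((b ∨ c) → (b ∨ a)): already at u0 itself, u0 ⊩ (a ∧ b) → c but u0 ⊮ (b ∨ c) → (b ∨ a).
u1: does not force it.
u2: forces it.
u3: forces it.
Worlds forcing the formula: {u2, u3}.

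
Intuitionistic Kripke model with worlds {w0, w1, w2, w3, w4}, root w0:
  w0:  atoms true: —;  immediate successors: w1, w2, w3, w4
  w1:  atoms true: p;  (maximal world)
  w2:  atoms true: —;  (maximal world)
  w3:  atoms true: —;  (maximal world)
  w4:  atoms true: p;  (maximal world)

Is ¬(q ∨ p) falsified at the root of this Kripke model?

w0 ⊮ ¬(q ∨ p) since w1 is accessible from w0 and w1 ⊩ q ∨ p.
w1 ⊩ q ∨ p via the disjunct p.
So the root w0 does not force ¬(q ∨ p); the model is a countermodel.

Yes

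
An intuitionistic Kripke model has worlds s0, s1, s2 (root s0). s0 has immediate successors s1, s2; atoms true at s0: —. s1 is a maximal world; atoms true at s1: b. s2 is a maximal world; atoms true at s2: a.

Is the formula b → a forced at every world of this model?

No

Not every world: s0 ⊮ b → a.
s0 ⊮ b → a: at the accessible world s1, s1 ⊩ b but s1 ⊮ a.
s1 lacks atom a, so s1 ⊮ a.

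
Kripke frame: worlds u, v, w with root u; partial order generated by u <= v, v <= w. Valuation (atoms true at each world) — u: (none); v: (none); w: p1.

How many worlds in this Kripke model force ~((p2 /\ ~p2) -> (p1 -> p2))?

0

u: does not force it — u ||-/- ~((p2 /\ ~p2) -> (p1 -> p2)) since u is accessible from u and u ||- (p2 /\ ~p2) -> (p1 -> p2).
v: does not force it — v ||-/- ~((p2 /\ ~p2) -> (p1 -> p2)) since v is accessible from v and v ||- (p2 /\ ~p2) -> (p1 -> p2).
w: does not force it — w ||-/- ~((p2 /\ ~p2) -> (p1 -> p2)) since w is accessible from w and w ||- (p2 /\ ~p2) -> (p1 -> p2).
Worlds forcing the formula: { }.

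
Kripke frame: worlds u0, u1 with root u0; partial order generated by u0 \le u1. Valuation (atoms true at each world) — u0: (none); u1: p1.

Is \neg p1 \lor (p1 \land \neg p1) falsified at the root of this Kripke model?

u0 \nVdash \neg p1 \lor (p1 \land \neg p1): neither disjunct is forced at u0.
u0 \nVdash \neg p1 since u1 is accessible from u0 and u1 \Vdash p1.
So the root u0 does not force \neg p1 \lor (p1 \land \neg p1); the model is a countermodel.

Yes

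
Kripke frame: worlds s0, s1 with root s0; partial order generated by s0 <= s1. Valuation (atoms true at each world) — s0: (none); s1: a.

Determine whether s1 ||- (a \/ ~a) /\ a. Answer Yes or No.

Yes

s1 ||- (a \/ ~a) /\ a since s1 forces both conjuncts.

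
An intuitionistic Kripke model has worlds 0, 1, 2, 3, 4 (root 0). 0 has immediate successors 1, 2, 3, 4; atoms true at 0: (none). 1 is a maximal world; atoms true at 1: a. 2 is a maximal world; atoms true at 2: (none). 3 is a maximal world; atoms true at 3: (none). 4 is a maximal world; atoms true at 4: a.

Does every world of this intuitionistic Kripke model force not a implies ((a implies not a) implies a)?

No

Not every world: 0 does not force not a implies ((a implies not a) implies a).
0 does not force not a implies ((a implies not a) implies a): at the accessible world 2, 2 forces not a but 2 does not force (a implies not a) implies a.
2 does not force (a implies not a) implies a: already at 2 itself, 2 forces a implies not a but 2 does not force a.
2 lacks atom a, so 2 does not force a.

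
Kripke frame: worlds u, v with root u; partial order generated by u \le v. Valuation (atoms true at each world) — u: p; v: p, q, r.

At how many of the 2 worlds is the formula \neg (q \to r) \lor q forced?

u: does not force it — u \nVdash \neg (q \to r) \lor q: neither disjunct is forced at u.
v: forces it.
Worlds forcing the formula: {v}.

1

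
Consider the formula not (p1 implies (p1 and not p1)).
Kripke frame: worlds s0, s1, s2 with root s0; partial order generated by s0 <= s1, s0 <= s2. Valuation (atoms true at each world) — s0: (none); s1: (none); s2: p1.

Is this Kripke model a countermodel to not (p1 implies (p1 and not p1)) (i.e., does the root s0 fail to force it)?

s0 does not force not (p1 implies (p1 and not p1)) since s1 is accessible from s0 and s1 forces p1 implies (p1 and not p1).
s1 forces p1 implies (p1 and not p1) vacuously: no world accessible from s1 forces the antecedent p1.
So the root s0 does not force not (p1 implies (p1 and not p1)); the model is a countermodel.

Yes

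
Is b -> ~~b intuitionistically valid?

This is double-negation introduction, which is intuitionistically derivable.
If a world forces b then every accessible world forces b (persistence), so none forces ~b; hence ~~b.

Yes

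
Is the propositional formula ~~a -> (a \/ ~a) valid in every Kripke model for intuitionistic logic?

No

This is a variant of double-negation elimination (deriving excluded middle from double negation), which is not intuitionistically valid.
A Kripke countermodel: worlds s0, s1; order generated by s0 <= s1; atoms true at each world — s0:{}; s1:{a}.
s0 ||-/- ~~a -> (a \/ ~a): already at s0 itself, s0 ||- ~~a but s0 ||-/- a \/ ~a.
s0 ||-/- a \/ ~a: neither disjunct is forced at s0.
s0 lacks atom a, so s0 ||-/- a.
So the root s0 does not force the formula.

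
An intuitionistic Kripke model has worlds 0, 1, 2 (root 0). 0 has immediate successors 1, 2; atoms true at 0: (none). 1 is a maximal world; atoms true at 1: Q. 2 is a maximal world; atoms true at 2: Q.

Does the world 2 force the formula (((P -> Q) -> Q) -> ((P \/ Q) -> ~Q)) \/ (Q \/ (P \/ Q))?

2 ||- (((P -> Q) -> Q) -> ((P \/ Q) -> ~Q)) \/ (Q \/ (P \/ Q)) via the disjunct Q \/ (P \/ Q).

Yes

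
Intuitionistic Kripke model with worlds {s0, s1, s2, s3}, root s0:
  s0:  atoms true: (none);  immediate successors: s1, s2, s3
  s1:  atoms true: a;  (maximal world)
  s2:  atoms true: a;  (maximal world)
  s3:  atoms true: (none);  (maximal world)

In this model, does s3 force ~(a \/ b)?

Yes

s3 ||- ~(a \/ b): no world accessible from s3 forces a \/ b.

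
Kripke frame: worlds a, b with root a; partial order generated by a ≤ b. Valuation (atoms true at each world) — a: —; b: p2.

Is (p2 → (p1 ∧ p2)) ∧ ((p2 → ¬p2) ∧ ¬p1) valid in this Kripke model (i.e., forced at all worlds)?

No

Not every world: a ⊮ (p2 → (p1 ∧ p2)) ∧ ((p2 → ¬p2) ∧ ¬p1).
a ⊮ (p2 → (p1 ∧ p2)) ∧ ((p2 → ¬p2) ∧ ¬p1) since a fails p2 → (p1 ∧ p2).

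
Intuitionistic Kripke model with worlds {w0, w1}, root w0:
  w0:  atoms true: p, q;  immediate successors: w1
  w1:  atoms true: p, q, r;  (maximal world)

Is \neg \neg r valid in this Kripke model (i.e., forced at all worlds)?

Yes

w0 \Vdash \neg \neg r: no world accessible from w0 forces \neg r.
Since the root w0 forces \neg \neg r and forcing is persistent (monotone upward), every world forces it.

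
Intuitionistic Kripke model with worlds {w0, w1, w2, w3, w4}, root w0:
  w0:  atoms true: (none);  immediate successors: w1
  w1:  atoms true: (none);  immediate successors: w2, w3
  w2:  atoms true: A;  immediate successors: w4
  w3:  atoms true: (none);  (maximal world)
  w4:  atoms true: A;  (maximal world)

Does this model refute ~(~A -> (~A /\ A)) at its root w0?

Yes

w0 ||-/- ~(~A -> (~A /\ A)) since w2 is accessible from w0 and w2 ||- ~A -> (~A /\ A).
w2 ||- ~A -> (~A /\ A) vacuously: no world accessible from w2 forces the antecedent ~A.
So the root w0 does not force ~(~A -> (~A /\ A)); the model is a countermodel.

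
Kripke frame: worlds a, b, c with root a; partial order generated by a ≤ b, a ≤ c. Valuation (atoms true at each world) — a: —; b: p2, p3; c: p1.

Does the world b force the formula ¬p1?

Yes

b ⊩ ¬p1: no world accessible from b forces p1.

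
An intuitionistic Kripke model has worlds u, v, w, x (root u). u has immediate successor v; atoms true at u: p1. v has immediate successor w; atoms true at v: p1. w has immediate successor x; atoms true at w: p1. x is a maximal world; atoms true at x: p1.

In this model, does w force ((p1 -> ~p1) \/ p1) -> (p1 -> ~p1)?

w ||-/- ((p1 -> ~p1) \/ p1) -> (p1 -> ~p1): already at w itself, w ||- (p1 -> ~p1) \/ p1 but w ||-/- p1 -> ~p1.
w ||-/- p1 -> ~p1: already at w itself, w ||- p1 but w ||-/- ~p1.
w ||-/- ~p1 since w is accessible from w and w ||- p1.

No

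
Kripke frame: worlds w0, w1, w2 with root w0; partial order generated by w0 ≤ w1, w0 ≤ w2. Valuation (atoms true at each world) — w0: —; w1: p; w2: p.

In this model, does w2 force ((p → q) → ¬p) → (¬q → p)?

Yes

w2 ⊩ ((p → q) → ¬p) → (¬q → p): every world accessible from w2 that forces (p → q) → ¬p (namely w2) also forces ¬q → p.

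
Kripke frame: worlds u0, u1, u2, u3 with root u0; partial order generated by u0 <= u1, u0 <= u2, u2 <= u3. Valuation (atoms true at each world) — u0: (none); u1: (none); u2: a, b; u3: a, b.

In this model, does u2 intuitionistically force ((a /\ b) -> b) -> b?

Yes

u2 ||- ((a /\ b) -> b) -> b: every world accessible from u2 that forces (a /\ b) -> b (namely u2, u3) also forces b.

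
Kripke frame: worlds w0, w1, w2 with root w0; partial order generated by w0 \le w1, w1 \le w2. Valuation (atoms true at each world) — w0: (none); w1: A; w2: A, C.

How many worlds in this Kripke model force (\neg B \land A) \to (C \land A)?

w0: does not force it — w0 \nVdash (\neg B \land A) \to (C \land A): at the accessible world w1, w1 \Vdash \neg B \land A but w1 \nVdash C \land A.
w1: does not force it.
w2: forces it.
Worlds forcing the formula: {w2}.

1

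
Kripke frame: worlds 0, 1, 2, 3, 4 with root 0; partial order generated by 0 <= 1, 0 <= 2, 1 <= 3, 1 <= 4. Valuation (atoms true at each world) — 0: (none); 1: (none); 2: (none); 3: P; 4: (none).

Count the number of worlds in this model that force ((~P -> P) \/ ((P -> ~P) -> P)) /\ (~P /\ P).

0: does not force it — 0 ||-/- ((~P -> P) \/ ((P -> ~P) -> P)) /\ (~P /\ P) since 0 fails (~P -> P) \/ ((P -> ~P) -> P).
1: does not force it — 1 ||-/- ((~P -> P) \/ ((P -> ~P) -> P)) /\ (~P /\ P) since 1 fails (~P -> P) \/ ((P -> ~P) -> P).
2: does not force it — 2 ||-/- ((~P -> P) \/ ((P -> ~P) -> P)) /\ (~P /\ P) since 2 fails (~P -> P) \/ ((P -> ~P) -> P).
3: does not force it.
4: does not force it.
Worlds forcing the formula: { }.

0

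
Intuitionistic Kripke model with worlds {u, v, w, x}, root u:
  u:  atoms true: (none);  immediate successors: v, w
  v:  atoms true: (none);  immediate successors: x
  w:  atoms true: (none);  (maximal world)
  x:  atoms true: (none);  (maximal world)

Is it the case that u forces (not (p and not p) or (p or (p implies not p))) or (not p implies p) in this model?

u forces (not (p and not p) or (p or (p implies not p))) or (not p implies p) via the disjunct not (p and not p) or (p or (p implies not p)).

Yes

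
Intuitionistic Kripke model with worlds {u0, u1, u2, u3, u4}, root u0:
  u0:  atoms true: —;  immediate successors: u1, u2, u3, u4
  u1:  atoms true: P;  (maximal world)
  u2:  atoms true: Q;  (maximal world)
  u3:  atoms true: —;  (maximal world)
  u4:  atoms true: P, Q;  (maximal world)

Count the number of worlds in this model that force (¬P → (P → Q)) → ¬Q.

u0: does not force it — u0 ⊮ (¬P → (P → Q)) → ¬Q: already at u0 itself, u0 ⊩ ¬P → (P → Q) but u0 ⊮ ¬Q.
u1: forces it.
u2: does not force it.
u3: forces it.
u4: does not force it.
Worlds forcing the formula: {u1, u3}.

2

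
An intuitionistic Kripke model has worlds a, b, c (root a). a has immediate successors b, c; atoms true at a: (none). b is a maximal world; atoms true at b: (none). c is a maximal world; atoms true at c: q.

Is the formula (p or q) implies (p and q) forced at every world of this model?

No

Not every world: a does not force (p or q) implies (p and q).
a does not force (p or q) implies (p and q): at the accessible world c, c forces p or q but c does not force p and q.
c does not force p and q since c fails p.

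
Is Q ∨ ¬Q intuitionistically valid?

This is the law of excluded middle, which is not intuitionistically valid.
A Kripke countermodel: worlds u0, u1; order generated by u0 ≤ u1; atoms true at each world — u0:{}; u1:{Q}.
u0 ⊮ Q ∨ ¬Q: neither disjunct is forced at u0.
u0 lacks atom Q, so u0 ⊮ Q.
So the root u0 does not force the formula.

No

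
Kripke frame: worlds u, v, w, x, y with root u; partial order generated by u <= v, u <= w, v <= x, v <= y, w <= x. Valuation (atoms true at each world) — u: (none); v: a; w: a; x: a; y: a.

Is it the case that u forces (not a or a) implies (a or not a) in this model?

u forces (not a or a) implies (a or not a): every world accessible from u that forces not a or a (namely v, w, x, y) also forces a or not a.

Yes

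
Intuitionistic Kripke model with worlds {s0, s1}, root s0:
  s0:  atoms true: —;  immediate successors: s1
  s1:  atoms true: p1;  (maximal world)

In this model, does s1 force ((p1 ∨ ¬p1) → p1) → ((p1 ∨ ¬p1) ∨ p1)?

s1 ⊩ ((p1 ∨ ¬p1) → p1) → ((p1 ∨ ¬p1) ∨ p1): every world accessible from s1 that forces (p1 ∨ ¬p1) → p1 (namely s1) also forces (p1 ∨ ¬p1) ∨ p1.

Yes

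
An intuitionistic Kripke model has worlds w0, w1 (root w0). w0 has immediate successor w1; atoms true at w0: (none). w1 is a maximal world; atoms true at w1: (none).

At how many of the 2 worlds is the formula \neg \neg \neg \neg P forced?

w0: does not force it — w0 \nVdash \neg \neg \neg \neg P since w0 is accessible from w0 and w0 \Vdash \neg \neg \neg P.
w1: does not force it — w1 \nVdash \neg \neg \neg \neg P since w1 is accessible from w1 and w1 \Vdash \neg \neg \neg P.
Worlds forcing the formula: { }.

0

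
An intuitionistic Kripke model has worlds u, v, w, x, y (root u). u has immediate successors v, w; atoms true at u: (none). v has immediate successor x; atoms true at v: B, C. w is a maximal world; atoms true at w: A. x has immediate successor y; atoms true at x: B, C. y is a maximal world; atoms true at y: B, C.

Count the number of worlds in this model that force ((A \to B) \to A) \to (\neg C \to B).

u: does not force it — u \nVdash ((A \to B) \to A) \to (\neg C \to B): at the accessible world w, w \Vdash (A \to B) \to A but w \nVdash \neg C \to B.
v: forces it.
w: does not force it.
x: forces it.
y: forces it.
Worlds forcing the formula: {v, x, y}.

3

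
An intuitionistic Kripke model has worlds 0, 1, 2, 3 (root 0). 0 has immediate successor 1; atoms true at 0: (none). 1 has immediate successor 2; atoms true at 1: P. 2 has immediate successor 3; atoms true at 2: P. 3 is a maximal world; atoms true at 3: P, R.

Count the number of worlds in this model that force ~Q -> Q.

0: does not force it — 0 ||-/- ~Q -> Q: already at 0 itself, 0 ||- ~Q but 0 ||-/- Q.
1: does not force it.
2: does not force it.
3: does not force it.
Worlds forcing the formula: { }.

0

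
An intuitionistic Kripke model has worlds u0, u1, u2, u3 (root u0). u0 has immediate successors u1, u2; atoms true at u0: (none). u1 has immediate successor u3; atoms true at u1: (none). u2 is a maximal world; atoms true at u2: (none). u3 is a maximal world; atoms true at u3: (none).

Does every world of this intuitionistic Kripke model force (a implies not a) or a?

u0 forces (a implies not a) or a via the disjunct a implies not a.
Since the root u0 forces (a implies not a) or a and forcing is persistent (monotone upward), every world forces it.

Yes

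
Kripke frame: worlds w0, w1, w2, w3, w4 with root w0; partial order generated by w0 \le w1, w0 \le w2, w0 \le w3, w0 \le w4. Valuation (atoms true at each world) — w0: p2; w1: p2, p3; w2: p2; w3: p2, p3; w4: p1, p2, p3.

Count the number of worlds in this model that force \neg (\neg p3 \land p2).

w0: does not force it — w0 \nVdash \neg (\neg p3 \land p2) since w2 is accessible from w0 and w2 \Vdash \neg p3 \land p2.
w1: forces it.
w2: does not force it — w2 \nVdash \neg (\neg p3 \land p2) since w2 is accessible from w2 and w2 \Vdash \neg p3 \land p2.
w3: forces it.
w4: forces it.
Worlds forcing the formula: {w1, w3, w4}.

3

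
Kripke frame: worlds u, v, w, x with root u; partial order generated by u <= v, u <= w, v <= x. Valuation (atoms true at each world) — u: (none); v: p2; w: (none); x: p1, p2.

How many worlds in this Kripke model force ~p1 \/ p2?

u: does not force it — u ||-/- ~p1 \/ p2: neither disjunct is forced at u.
v: forces it.
w: forces it.
x: forces it.
Worlds forcing the formula: {v, w, x}.

3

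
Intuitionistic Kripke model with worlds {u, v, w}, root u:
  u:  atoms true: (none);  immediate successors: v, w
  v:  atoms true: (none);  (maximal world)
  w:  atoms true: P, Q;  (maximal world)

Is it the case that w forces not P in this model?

No

w does not force not P since w is accessible from w and w forces P.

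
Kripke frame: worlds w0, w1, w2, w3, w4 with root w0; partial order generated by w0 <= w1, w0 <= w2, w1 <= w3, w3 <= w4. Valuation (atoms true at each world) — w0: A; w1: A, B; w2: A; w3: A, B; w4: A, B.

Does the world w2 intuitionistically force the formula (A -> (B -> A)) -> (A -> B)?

w2 ||-/- (A -> (B -> A)) -> (A -> B): already at w2 itself, w2 ||- A -> (B -> A) but w2 ||-/- A -> B.
w2 ||-/- A -> B: already at w2 itself, w2 ||- A but w2 ||-/- B.
w2 lacks atom B, so w2 ||-/- B.

No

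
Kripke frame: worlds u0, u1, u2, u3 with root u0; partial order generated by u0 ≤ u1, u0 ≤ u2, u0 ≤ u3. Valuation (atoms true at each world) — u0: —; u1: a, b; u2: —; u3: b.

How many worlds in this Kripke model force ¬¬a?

1

u0: does not force it — u0 ⊮ ¬¬a since u2 is accessible from u0 and u2 ⊩ ¬a.
u1: forces it.
u2: does not force it — u2 ⊮ ¬¬a since u2 is accessible from u2 and u2 ⊩ ¬a.
u3: does not force it.
Worlds forcing the formula: {u1}.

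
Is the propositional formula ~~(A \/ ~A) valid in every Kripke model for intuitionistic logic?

This is the double negation of excluded middle, which is intuitionistically derivable.
Assuming ~(A \/ ~A): from A we'd get A \/ ~A, so ~A; but then A \/ ~A again — contradiction. Hence ~~(A \/ ~A).

Yes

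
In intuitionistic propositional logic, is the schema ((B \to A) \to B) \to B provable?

This is Peirce's law, which is not intuitionistically valid.
A Kripke countermodel: worlds u, v; order generated by u \le v; atoms true at each world — u:{}; v:{B}.
u \nVdash ((B \to A) \to B) \to B: already at u itself, u \Vdash (B \to A) \to B but u \nVdash B.
u lacks atom B, so u \nVdash B.
So the root u does not force the formula.

No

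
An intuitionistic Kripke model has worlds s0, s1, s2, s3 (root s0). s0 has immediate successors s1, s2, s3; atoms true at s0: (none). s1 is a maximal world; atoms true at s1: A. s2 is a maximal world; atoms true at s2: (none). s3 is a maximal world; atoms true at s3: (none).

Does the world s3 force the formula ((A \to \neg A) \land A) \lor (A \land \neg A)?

s3 \nVdash ((A \to \neg A) \land A) \lor (A \land \neg A): neither disjunct is forced at s3.
s3 \nVdash (A \to \neg A) \land A since s3 fails A.

No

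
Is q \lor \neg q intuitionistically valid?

This is the law of excluded middle, which is not intuitionistically valid.
A Kripke countermodel: worlds w0, w1; order generated by w0 \le w1; atoms true at each world — w0:{}; w1:{q}.
w0 \nVdash q \lor \neg q: neither disjunct is forced at w0.
w0 lacks atom q, so w0 \nVdash q.
So the root w0 does not force the formula.

No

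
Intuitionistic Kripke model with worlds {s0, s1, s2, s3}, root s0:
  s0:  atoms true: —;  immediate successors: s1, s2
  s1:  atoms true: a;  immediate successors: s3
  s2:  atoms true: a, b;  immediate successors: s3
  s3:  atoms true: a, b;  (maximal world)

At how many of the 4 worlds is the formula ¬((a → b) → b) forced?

s0: does not force it — s0 ⊮ ¬((a → b) → b) since s0 is accessible from s0 and s0 ⊩ (a → b) → b.
s1: does not force it — s1 ⊮ ¬((a → b) → b) since s1 is accessible from s1 and s1 ⊩ (a → b) → b.
s2: does not force it.
s3: does not force it.
Worlds forcing the formula: { }.

0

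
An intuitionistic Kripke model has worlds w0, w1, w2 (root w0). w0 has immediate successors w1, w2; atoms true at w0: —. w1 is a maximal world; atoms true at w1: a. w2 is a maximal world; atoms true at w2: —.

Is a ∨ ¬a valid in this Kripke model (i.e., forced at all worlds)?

No

Not every world: w0 ⊮ a ∨ ¬a.
w0 ⊮ a ∨ ¬a: neither disjunct is forced at w0.
w0 lacks atom a, so w0 ⊮ a.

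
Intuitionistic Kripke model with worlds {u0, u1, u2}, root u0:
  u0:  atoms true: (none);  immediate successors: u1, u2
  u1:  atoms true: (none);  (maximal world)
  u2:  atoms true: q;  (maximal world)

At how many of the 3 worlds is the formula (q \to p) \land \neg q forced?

1

u0: does not force it — u0 \nVdash (q \to p) \land \neg q since u0 fails q \to p.
u1: forces it.
u2: does not force it — u2 \nVdash (q \to p) \land \neg q since u2 fails q \to p.
Worlds forcing the formula: {u1}.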